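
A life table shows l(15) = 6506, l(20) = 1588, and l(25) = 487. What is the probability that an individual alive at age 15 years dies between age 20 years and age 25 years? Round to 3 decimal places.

0.169

This is the probability of reaching 20 but not 25, conditional on being alive at 15: (l(20) − l(25)) / l(15).
= (1588 − 487) / 6506 = 1101 / 6506 = 0.169228.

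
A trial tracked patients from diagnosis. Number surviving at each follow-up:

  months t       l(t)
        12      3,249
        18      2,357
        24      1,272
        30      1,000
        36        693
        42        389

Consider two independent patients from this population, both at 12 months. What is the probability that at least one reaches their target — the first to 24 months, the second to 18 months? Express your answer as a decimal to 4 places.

p₁ = l(24)/l(12) = 1,272/3,249 = 0.391505; p₂ = l(18)/l(12) = 2,357/3,249 = 0.725454.
P(at least one) = 1 − (1−p₁)(1−p₂) = 1 − 0.608495 × 0.274546 = 0.832940.

0.8329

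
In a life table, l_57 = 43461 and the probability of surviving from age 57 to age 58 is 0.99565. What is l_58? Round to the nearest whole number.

43272

l_58 = l_57 × p = 43461 × 0.99565 = 43272.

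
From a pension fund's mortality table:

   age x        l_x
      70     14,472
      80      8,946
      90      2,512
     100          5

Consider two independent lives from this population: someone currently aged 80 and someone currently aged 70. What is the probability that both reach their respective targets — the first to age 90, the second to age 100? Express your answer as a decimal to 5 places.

p₁ = l_90/l_80 = 2,512/8,946 = 0.280796; p₂ = l_100/l_70 = 5/14,472 = 0.000345.
P(both) = p₁ × p₂ = 0.280796 × 0.000345 = 0.000097.

0.00010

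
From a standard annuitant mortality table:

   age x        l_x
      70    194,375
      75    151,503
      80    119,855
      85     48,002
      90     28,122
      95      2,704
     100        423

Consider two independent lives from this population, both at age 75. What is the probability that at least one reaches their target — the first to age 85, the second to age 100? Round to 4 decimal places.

p₁ = l_85/l_75 = 48,002/151,503 = 0.316839; p₂ = l_100/l_75 = 423/151,503 = 0.002792.
P(at least one) = 1 − (1−p₁)(1−p₂) = 1 − 0.683161 × 0.997208 = 0.318746.

0.3187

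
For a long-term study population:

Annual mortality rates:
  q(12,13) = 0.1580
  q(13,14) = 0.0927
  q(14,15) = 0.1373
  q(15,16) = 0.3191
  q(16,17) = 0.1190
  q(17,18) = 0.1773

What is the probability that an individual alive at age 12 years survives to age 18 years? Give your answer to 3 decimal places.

Survival from 12 to 18 is the product of surviving each interval: (1 − 0.1580) × (1 − 0.0927) × (1 − 0.1373) × (1 − 0.3191) × (1 − 0.1190) × (1 − 0.1773).
= 0.8420 × 0.9073 × 0.8627 × 0.6809 × 0.8810 × 0.8227 = 0.325255.

0.325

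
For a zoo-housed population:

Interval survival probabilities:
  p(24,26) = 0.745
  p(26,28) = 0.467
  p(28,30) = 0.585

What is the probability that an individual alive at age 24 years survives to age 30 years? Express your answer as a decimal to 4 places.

Survival from 24 to 30 is the product of surviving each interval: 0.745 × 0.467 × 0.585.
= 0.203530.

0.2035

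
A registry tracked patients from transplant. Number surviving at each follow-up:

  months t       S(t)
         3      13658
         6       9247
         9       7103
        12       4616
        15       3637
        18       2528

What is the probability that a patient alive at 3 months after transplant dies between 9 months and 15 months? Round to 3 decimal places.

0.254

This is the probability of reaching 9 but not 15, conditional on being alive at 3: (S(9) − S(15)) / S(3).
= (7103 − 3637) / 13658 = 3466 / 13658 = 0.253771.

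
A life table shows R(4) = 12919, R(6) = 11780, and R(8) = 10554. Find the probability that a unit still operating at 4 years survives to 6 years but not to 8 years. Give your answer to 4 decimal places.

0.0949

This is the probability of reaching 6 but not 8, conditional on being operational at 4: (R(6) − R(8)) / R(4).
= (11780 − 10554) / 12919 = 1226 / 12919 = 0.094899.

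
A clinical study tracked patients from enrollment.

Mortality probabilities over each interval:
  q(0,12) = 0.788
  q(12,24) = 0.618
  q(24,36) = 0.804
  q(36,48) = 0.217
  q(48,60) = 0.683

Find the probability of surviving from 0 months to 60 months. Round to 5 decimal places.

The overall survival probability is (1 − 0.788) × (1 − 0.618) × (1 − 0.804) × (1 − 0.217) × (1 − 0.683).
= 0.212 × 0.382 × 0.196 × 0.783 × 0.317 = 0.003940.

0.00394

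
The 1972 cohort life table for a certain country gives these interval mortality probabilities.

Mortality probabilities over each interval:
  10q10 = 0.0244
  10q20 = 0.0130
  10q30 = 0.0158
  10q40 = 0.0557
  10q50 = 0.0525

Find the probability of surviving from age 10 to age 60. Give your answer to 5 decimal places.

The overall survival probability is (1 − 0.0244) × (1 − 0.0130) × (1 − 0.0158) × (1 − 0.0557) × (1 − 0.0525).
= 0.9756 × 0.9870 × 0.9842 × 0.9443 × 0.9475 = 0.847933.

0.84793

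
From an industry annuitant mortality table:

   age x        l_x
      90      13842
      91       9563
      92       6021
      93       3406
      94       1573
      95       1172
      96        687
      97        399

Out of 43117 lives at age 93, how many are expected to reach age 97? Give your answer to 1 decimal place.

The relevant probability is 399/3406 = 0.117146.
Expected number = 43117 × 0.117146 = 5051.0.

5051.0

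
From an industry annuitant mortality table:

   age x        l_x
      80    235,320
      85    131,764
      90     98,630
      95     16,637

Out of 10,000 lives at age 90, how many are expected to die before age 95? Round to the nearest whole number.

The relevant probability is 1 − 16,637/98,630 = 0.831319.
Expected number = 10,000 × 0.831319 = 8313.

8313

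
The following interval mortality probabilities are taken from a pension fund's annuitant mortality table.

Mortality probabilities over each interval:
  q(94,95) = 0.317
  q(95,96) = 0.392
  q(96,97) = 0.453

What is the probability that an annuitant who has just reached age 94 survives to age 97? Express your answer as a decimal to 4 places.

P(survive 94→97) = (1 − 0.317) × (1 − 0.392) × (1 − 0.453).
= 0.683 × 0.608 × 0.547 = 0.227149.

0.2271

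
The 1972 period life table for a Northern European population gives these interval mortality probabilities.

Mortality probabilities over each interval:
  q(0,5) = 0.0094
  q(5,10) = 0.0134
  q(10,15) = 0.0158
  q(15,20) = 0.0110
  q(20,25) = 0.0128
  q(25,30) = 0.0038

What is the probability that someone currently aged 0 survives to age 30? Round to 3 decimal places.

Survival from 0 to 30 is the product of surviving each interval: (1 − 0.0094) × (1 − 0.0134) × (1 − 0.0158) × (1 − 0.0110) × (1 − 0.0128) × (1 − 0.0038).
= 0.9906 × 0.9866 × 0.9842 × 0.9890 × 0.9872 × 0.9962 = 0.935558.

0.936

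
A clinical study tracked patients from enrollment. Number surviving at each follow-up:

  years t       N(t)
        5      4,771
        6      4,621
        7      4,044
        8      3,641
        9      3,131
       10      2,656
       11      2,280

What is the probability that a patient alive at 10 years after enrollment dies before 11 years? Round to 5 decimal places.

P(die before 11 | alive at 10) = 1 − N(11)/N(10) = 1 − 2,280/2,656 = (376)/2,656 = 0.141566.

0.14157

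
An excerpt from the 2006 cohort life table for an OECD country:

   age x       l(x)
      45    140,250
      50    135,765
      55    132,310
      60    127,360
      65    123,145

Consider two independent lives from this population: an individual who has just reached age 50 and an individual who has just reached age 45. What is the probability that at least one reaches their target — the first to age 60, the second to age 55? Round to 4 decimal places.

p₁ = l(60)/l(50) = 127,360/135,765 = 0.938092; p₂ = l(55)/l(45) = 132,310/140,250 = 0.943387.
P(at least one) = 1 − (1−p₁)(1−p₂) = 1 − 0.061908 × 0.056613 = 0.996495.

0.9965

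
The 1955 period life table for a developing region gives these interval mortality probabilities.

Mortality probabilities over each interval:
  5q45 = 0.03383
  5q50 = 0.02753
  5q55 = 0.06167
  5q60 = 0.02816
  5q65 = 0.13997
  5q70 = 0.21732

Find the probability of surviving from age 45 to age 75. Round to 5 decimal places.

Survival from 45 to 75 is the product of surviving each interval: (1 − 0.03383) × (1 − 0.02753) × (1 − 0.06167) × (1 − 0.02816) × (1 − 0.13997) × (1 − 0.21732).
= 0.96617 × 0.97247 × 0.93833 × 0.97184 × 0.86003 × 0.78268 = 0.576737.

0.57674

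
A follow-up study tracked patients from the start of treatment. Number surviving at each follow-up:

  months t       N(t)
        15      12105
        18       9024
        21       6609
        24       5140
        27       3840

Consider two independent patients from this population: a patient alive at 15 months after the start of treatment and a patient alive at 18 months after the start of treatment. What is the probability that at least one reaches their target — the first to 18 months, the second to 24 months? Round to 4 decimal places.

0.8905

p₁ = N(18)/N(15) = 9024/12105 = 0.745477; p₂ = N(24)/N(18) = 5140/9024 = 0.569592.
P(at least one) = 1 − (1−p₁)(1−p₂) = 1 − 0.254523 × 0.430408 = 0.890451.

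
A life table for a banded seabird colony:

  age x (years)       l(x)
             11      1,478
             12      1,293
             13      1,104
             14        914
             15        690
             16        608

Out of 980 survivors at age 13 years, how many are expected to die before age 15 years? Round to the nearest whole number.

368

The relevant probability is 1 − 690/1,104 = 0.375000.
Expected number = 980 × 0.375000 = 368.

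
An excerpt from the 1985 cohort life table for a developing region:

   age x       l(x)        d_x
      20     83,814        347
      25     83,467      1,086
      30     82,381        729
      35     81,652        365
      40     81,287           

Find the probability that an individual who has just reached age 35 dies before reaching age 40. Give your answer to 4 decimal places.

0.0045

P(die before 40 | alive at 35) = 1 − l(40)/l(35) = 1 − 81,287/81,652 = (365)/81,652 = 0.004470.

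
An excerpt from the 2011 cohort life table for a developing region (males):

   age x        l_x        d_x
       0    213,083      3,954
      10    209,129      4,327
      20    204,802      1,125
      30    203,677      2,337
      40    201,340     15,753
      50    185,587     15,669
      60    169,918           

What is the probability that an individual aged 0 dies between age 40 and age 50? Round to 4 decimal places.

0.0739

We want 40|10q0 = (l_40 − l_50)/l_0.
This is the probability of reaching 40 but not 50, conditional on being alive at 0: (l_40 − l_50) / l_0.
= (201,340 − 185,587) / 213,083 = 15,753 / 213,083 = 0.073929.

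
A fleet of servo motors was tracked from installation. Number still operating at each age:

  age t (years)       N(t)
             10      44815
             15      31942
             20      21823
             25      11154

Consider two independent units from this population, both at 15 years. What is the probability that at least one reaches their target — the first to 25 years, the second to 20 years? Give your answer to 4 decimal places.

0.7938

p₁ = N(25)/N(15) = 11154/31942 = 0.349195; p₂ = N(20)/N(15) = 21823/31942 = 0.683207.
P(at least one) = 1 − (1−p₁)(1−p₂) = 1 − 0.650805 × 0.316793 = 0.793830.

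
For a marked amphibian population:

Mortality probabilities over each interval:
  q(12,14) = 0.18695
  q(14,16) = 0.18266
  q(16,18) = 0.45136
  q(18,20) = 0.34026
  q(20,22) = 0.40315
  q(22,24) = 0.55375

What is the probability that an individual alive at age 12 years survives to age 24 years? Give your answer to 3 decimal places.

0.064

The overall survival probability is (1 − 0.18695) × (1 − 0.18266) × (1 − 0.45136) × (1 − 0.34026) × (1 − 0.40315) × (1 − 0.55375).
= 0.81305 × 0.81734 × 0.54864 × 0.65974 × 0.59685 × 0.44625 = 0.064065.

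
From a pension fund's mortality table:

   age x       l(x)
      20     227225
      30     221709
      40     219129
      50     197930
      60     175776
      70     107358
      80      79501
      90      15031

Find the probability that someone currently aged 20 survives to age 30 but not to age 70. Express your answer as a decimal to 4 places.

This is the probability of reaching 30 but not 70, conditional on being alive at 20: (l(30) − l(70)) / l(20).
= (221709 − 107358) / 227225 = 114351 / 227225 = 0.503250.

0.5033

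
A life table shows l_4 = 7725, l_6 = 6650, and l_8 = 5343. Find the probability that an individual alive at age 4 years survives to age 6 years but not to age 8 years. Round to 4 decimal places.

This is the probability of reaching 6 but not 8, conditional on being alive at 4: (l_6 − l_8) / l_4.
= (6650 − 5343) / 7725 = 1307 / 7725 = 0.169191.

0.1692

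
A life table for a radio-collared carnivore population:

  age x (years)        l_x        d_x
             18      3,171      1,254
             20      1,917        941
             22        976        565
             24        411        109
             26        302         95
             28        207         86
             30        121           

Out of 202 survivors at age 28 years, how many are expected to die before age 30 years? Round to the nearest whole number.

84

The relevant probability is 1 − 121/207 = 0.415459.
Expected number = 202 × 0.415459 = 84.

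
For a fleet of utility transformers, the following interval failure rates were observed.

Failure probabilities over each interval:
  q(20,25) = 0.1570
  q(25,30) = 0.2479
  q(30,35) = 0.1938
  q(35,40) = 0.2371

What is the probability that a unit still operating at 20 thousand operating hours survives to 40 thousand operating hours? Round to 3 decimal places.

0.390

Survival from 20 to 40 is the product of surviving each interval: (1 − 0.1570) × (1 − 0.2479) × (1 − 0.1938) × (1 − 0.2371).
= 0.8430 × 0.7521 × 0.8062 × 0.7629 = 0.389954.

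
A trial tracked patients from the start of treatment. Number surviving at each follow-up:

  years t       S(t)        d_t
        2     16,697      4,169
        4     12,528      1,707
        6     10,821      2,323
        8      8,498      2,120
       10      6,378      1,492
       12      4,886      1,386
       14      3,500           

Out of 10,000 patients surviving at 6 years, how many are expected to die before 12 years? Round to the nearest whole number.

5485

The relevant probability is 1 − 4,886/10,821 = 0.548471.
Expected number = 10,000 × 0.548471 = 5485.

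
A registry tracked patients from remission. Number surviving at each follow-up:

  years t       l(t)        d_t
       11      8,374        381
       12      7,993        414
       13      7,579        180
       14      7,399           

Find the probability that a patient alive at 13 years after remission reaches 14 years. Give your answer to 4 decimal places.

0.9763

The conditional survival probability is l(14)/l(13) = 7,399/7,579 = 0.976250.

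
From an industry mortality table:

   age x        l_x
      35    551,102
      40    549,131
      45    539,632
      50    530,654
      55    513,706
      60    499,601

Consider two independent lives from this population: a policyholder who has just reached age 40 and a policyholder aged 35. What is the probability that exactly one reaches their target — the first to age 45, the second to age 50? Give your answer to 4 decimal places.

p₁ = l_45/l_40 = 539,632/549,131 = 0.982702; p₂ = l_50/l_35 = 530,654/551,102 = 0.962896.
P(exactly one) = p₁(1−p₂) + (1−p₁)p₂ = 0.036462 + 0.016656 = 0.053118.

0.0531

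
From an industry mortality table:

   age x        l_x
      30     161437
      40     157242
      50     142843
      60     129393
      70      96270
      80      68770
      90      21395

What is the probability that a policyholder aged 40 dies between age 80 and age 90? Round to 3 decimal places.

0.301

We want 40|10q40 = (l_80 − l_90)/l_40.
This is the probability of reaching 80 but not 90, conditional on being alive at 40: (l_80 − l_90) / l_40.
= (68770 − 21395) / 157242 = 47375 / 157242 = 0.301287.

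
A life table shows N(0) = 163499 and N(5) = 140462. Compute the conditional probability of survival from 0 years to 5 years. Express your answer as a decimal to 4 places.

0.8591

The conditional survival probability is N(5)/N(0) = 140462/163499 = 0.859100.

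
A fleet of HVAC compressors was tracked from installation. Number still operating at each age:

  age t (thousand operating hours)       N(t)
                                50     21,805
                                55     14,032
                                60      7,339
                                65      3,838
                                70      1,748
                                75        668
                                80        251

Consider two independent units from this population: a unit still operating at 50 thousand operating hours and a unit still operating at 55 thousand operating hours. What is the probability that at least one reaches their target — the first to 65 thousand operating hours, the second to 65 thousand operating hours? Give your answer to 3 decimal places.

0.401

p₁ = N(65)/N(50) = 3,838/21,805 = 0.176015; p₂ = N(65)/N(55) = 3,838/14,032 = 0.273518.
P(at least one) = 1 − (1−p₁)(1−p₂) = 1 − 0.823985 × 0.726482 = 0.401390.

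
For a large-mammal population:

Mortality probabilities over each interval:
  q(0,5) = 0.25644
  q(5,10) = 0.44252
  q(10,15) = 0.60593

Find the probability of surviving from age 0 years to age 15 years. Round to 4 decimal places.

P(survive 0→15) = (1 − 0.25644) × (1 − 0.44252) × (1 − 0.60593).
= 0.74356 × 0.55748 × 0.39407 = 0.163350.

0.1633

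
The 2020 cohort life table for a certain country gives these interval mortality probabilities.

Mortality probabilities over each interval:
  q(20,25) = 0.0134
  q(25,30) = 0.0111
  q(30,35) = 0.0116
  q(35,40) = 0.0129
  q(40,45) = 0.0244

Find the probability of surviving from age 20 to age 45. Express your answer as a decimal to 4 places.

Survival from 20 to 45 is the product of surviving each interval: (1 − 0.0134) × (1 − 0.0111) × (1 − 0.0116) × (1 − 0.0129) × (1 − 0.0244).
= 0.9866 × 0.9889 × 0.9884 × 0.9871 × 0.9756 = 0.928665.

0.9287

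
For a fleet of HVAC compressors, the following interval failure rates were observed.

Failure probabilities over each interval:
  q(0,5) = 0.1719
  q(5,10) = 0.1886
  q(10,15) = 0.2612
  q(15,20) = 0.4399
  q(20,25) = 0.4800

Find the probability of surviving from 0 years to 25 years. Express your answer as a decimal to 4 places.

Chaining the interval survival probabilities: (1 − 0.1719) × (1 − 0.1886) × (1 − 0.2612) × (1 − 0.4399) × (1 − 0.4800).
= 0.8281 × 0.8114 × 0.7388 × 0.5601 × 0.5200 = 0.144582.

0.1446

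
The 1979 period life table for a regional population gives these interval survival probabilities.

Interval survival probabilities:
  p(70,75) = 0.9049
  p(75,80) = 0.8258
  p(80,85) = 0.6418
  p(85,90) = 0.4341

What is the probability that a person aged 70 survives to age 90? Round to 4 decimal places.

Survival from 70 to 90 is the product of surviving each interval: 0.9049 × 0.8258 × 0.6418 × 0.4341.
= 0.208192.

0.2082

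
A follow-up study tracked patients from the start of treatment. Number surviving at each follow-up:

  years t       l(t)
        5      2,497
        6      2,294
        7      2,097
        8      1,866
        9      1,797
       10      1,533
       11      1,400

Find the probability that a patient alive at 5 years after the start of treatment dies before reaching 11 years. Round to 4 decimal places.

0.4393

P(die before 11 | alive at 5) = 1 − l(11)/l(5) = 1 − 1,400/2,497 = (1,097)/2,497 = 0.439327.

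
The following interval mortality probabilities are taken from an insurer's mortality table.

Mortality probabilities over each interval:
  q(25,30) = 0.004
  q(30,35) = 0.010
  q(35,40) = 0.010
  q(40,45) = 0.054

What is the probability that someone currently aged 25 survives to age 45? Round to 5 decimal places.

P(survive 25→45) = (1 − 0.004) × (1 − 0.010) × (1 − 0.010) × (1 − 0.054).
= 0.996 × 0.990 × 0.990 × 0.946 = 0.923466.

0.92347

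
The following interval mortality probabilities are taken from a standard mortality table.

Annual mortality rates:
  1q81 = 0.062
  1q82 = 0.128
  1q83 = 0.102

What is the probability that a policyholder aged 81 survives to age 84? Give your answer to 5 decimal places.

0.73451

The overall survival probability is (1 − 0.062) × (1 − 0.128) × (1 − 0.102).
= 0.938 × 0.872 × 0.898 = 0.734507.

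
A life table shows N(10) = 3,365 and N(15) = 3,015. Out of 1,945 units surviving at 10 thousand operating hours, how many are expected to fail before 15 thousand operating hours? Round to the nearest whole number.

202

The relevant probability is 1 − 3,015/3,365 = 0.104012.
Expected number = 1,945 × 0.104012 = 202.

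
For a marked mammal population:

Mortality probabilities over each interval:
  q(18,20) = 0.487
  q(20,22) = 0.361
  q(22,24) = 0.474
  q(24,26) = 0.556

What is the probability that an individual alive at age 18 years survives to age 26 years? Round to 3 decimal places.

Chaining the interval survival probabilities: (1 − 0.487) × (1 − 0.361) × (1 − 0.474) × (1 − 0.556).
= 0.513 × 0.639 × 0.526 × 0.444 = 0.076557.

0.077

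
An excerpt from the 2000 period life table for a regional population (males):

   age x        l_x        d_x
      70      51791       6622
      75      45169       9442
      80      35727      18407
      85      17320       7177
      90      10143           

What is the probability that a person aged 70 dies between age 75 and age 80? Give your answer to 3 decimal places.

0.182

This is the probability of reaching 75 but not 80, conditional on being alive at 70: (l_75 − l_80) / l_70.
= (45169 − 35727) / 51791 = 9442 / 51791 = 0.182310.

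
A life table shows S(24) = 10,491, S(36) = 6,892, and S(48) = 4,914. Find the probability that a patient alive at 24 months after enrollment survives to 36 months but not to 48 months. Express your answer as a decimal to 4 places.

This is the probability of reaching 36 but not 48, conditional on being alive at 24: (S(36) − S(48)) / S(24).
= (6,892 − 4,914) / 10,491 = 1,978 / 10,491 = 0.188543.

0.1885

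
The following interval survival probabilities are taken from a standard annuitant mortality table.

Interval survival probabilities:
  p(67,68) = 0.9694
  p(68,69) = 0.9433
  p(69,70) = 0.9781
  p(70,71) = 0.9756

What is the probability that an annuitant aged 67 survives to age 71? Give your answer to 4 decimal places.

Chaining the interval survival probabilities: 0.9694 × 0.9433 × 0.9781 × 0.9756.
= 0.872585.

0.8726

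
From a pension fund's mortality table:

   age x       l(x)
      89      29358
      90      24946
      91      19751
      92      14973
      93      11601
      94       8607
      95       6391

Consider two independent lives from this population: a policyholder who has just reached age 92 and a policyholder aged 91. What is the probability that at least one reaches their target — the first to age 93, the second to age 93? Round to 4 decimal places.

0.9071

p₁ = l(93)/l(92) = 11601/14973 = 0.774795; p₂ = l(93)/l(91) = 11601/19751 = 0.587363.
P(at least one) = 1 − (1−p₁)(1−p₂) = 1 − 0.225205 × 0.412637 = 0.907072.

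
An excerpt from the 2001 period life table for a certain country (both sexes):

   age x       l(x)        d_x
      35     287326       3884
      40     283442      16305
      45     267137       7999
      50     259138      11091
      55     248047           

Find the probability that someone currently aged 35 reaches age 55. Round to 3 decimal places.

The conditional survival probability is l(55)/l(35) = 248047/287326 = 0.863295.

0.863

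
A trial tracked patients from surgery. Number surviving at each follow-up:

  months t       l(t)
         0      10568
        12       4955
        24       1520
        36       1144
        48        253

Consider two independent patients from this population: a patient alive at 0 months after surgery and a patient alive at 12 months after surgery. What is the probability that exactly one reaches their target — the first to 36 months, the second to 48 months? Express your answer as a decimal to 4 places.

0.1483

p₁ = l(36)/l(0) = 1144/10568 = 0.108251; p₂ = l(48)/l(12) = 253/4955 = 0.051060.
P(exactly one) = p₁(1−p₂) + (1−p₁)p₂ = 0.102724 + 0.045533 = 0.148256.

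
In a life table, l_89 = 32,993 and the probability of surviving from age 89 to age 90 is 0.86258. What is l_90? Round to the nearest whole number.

28459

l_90 = l_89 × p = 32,993 × 0.86258 = 28459.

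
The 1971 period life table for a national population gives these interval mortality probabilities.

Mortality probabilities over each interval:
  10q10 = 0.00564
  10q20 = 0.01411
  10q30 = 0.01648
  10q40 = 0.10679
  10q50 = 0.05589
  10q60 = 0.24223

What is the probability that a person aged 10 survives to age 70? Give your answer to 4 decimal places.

0.6161

60p10 = (1 − 0.00564) × (1 − 0.01411) × (1 − 0.01648) × (1 − 0.10679) × (1 − 0.05589) × (1 − 0.24223).
= 0.99436 × 0.98589 × 0.98352 × 0.89321 × 0.94411 × 0.75777 = 0.616125.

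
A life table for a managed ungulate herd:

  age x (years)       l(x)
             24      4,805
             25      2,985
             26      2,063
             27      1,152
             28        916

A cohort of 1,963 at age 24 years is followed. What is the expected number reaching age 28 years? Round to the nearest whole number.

374

The relevant probability is 916/4,805 = 0.190635.
Expected number = 1,963 × 0.190635 = 374.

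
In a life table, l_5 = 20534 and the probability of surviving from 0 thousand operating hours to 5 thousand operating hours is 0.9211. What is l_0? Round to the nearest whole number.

l_0 = l_5 / p = 20534 / 0.9211 = 22293.

22293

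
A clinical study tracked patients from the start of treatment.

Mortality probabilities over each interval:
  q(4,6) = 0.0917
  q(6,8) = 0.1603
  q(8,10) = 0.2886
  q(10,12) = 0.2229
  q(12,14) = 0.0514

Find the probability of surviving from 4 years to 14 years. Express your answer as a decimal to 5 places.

0.39997

The overall survival probability is (1 − 0.0917) × (1 − 0.1603) × (1 − 0.2886) × (1 − 0.2229) × (1 − 0.0514).
= 0.9083 × 0.8397 × 0.7114 × 0.7771 × 0.9486 = 0.399970.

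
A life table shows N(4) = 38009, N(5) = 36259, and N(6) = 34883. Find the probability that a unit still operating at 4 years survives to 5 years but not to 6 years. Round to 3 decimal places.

0.036

This is the probability of reaching 5 but not 6, conditional on being operational at 4: (N(5) − N(6)) / N(4).
= (36259 − 34883) / 38009 = 1376 / 38009 = 0.036202.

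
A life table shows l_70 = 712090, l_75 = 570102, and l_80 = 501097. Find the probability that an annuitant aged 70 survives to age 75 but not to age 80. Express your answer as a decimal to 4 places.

This is the probability of reaching 75 but not 80, conditional on being alive at 70: (l_75 − l_80) / l_70.
= (570102 − 501097) / 712090 = 69005 / 712090 = 0.096905.

0.0969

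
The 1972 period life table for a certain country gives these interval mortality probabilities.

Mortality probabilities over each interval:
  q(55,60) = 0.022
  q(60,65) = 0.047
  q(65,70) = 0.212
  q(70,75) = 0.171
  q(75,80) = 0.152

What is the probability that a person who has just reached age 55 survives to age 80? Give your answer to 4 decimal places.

0.5163

P(survive 55→80) = (1 − 0.022) × (1 − 0.047) × (1 − 0.212) × (1 − 0.171) × (1 − 0.152).
= 0.978 × 0.953 × 0.788 × 0.829 × 0.848 = 0.516307.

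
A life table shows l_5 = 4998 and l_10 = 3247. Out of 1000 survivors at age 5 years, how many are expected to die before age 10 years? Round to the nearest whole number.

350

The relevant probability is 1 − 3247/4998 = 0.350340.
Expected number = 1000 × 0.350340 = 350.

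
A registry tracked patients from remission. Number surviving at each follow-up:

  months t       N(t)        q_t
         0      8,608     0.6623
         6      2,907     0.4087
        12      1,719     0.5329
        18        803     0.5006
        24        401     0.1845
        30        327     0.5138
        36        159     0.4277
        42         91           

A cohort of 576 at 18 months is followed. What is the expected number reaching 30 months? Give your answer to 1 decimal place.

234.6

The relevant probability is 327/803 = 0.407223.
Expected number = 576 × 0.407223 = 234.6.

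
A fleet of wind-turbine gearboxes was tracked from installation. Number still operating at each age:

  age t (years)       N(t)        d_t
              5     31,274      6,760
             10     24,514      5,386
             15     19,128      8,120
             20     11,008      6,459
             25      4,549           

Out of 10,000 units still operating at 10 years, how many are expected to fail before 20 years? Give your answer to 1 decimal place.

The relevant probability is 1 − 11,008/24,514 = 0.550950.
Expected number = 10,000 × 0.550950 = 5509.5.

5509.5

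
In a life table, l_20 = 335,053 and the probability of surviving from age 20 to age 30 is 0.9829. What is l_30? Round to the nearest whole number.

329324

l_30 = l_20 × p = 335,053 × 0.9829 = 329324.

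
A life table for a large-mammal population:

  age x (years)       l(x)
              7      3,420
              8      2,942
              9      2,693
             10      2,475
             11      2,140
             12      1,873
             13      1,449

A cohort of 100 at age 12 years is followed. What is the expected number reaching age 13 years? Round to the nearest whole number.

77

The relevant probability is 1,449/1,873 = 0.773625.
Expected number = 100 × 0.773625 = 77.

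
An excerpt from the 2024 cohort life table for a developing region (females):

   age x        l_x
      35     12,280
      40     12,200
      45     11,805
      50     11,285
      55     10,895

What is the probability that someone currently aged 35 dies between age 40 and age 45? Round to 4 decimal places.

This is the probability of reaching 40 but not 45, conditional on being alive at 35: (l_40 − l_45) / l_35.
= (12,200 − 11,805) / 12,280 = 395 / 12,280 = 0.032166.

0.0322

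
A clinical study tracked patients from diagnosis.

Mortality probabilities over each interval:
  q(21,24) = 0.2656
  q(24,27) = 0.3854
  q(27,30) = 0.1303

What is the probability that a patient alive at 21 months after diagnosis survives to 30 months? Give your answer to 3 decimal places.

P(survive 21→30) = (1 − 0.2656) × (1 − 0.3854) × (1 − 0.1303).
= 0.7344 × 0.6146 × 0.8697 = 0.392550.

0.393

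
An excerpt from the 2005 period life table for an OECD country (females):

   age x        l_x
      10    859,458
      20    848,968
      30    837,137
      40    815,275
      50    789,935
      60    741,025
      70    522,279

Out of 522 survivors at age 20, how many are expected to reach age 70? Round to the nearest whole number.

The relevant probability is 522,279/848,968 = 0.615193.
Expected number = 522 × 0.615193 = 321.

321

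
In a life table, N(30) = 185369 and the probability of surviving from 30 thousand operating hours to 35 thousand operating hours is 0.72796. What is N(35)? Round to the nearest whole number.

N(35) = N(30) × p = 185369 × 0.72796 = 134941.

134941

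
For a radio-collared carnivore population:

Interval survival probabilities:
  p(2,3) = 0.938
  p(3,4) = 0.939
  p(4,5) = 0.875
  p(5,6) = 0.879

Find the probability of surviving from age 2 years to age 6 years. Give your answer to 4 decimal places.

0.6774

Chaining the interval survival probabilities: 0.938 × 0.939 × 0.875 × 0.879.
= 0.677431.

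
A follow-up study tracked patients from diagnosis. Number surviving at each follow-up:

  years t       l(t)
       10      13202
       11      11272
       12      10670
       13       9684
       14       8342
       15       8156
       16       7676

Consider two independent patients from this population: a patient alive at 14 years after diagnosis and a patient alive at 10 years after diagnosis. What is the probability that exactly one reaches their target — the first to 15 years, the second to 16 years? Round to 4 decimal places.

0.4222

p₁ = l(15)/l(14) = 8156/8342 = 0.977703; p₂ = l(16)/l(10) = 7676/13202 = 0.581427.
P(exactly one) = p₁(1−p₂) + (1−p₁)p₂ = 0.409240 + 0.012964 = 0.422204.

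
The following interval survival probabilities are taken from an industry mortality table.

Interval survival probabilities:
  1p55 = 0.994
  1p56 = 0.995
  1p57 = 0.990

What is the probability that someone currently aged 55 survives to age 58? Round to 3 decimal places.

Survival from 55 to 58 is the product of surviving each interval: 0.994 × 0.995 × 0.990.
= 0.979140.

0.979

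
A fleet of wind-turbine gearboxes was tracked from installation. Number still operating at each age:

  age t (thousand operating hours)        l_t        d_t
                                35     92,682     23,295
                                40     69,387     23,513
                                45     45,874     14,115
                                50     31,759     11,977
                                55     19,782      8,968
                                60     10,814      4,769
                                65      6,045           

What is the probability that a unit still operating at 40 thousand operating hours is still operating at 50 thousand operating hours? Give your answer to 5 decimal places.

0.45771

The conditional survival probability is l_50/l_40 = 31,759/69,387 = 0.457708.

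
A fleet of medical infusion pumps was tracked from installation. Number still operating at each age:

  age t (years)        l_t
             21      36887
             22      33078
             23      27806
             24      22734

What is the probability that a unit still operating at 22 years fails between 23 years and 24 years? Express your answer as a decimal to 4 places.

This is the probability of reaching 23 but not 24, conditional on being operational at 22: (l_23 − l_24) / l_22.
= (27806 − 22734) / 33078 = 5072 / 33078 = 0.153335.

0.1533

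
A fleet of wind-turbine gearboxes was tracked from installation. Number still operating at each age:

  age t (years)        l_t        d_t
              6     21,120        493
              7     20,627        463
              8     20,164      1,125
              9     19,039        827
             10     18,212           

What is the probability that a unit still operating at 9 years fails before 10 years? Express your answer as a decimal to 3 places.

0.043

P(fail before 10 | operational at 9) = 1 − l_10/l_9 = 1 − 18,212/19,039 = (827)/19,039 = 0.043437.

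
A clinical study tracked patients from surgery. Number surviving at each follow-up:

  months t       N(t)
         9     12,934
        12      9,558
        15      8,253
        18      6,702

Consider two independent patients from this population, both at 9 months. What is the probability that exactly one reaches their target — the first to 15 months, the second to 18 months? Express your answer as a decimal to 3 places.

p₁ = N(15)/N(9) = 8,253/12,934 = 0.638086; p₂ = N(18)/N(9) = 6,702/12,934 = 0.518169.
P(exactly one) = p₁(1−p₂) + (1−p₁)p₂ = 0.307450 + 0.187533 = 0.494982.

0.495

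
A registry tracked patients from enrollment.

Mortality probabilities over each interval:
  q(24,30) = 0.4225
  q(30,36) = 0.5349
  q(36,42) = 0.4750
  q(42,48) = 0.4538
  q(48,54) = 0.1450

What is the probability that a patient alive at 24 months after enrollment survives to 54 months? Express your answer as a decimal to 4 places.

0.0659

The overall survival probability is (1 − 0.4225) × (1 − 0.5349) × (1 − 0.4750) × (1 − 0.4538) × (1 − 0.1450).
= 0.5775 × 0.4651 × 0.5250 × 0.5462 × 0.8550 = 0.065853.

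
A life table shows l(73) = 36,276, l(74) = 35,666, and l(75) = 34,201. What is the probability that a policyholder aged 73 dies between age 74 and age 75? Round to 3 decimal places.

0.040

This is the probability of reaching 74 but not 75, conditional on being alive at 73: (l(74) − l(75)) / l(73).
= (35,666 − 34,201) / 36,276 = 1,465 / 36,276 = 0.040385.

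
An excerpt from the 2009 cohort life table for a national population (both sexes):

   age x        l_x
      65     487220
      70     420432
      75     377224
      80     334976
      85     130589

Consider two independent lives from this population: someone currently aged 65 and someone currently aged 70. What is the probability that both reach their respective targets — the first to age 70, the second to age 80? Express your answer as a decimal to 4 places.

p₁ = l_70/l_65 = 420432/487220 = 0.862920; p₂ = l_80/l_70 = 334976/420432 = 0.796742.
P(both) = p₁ × p₂ = 0.862920 × 0.796742 = 0.687525.

0.6875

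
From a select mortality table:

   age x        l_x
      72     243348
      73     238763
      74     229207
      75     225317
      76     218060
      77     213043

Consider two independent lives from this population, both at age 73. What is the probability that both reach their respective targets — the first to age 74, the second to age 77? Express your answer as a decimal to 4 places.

0.8566

p₁ = l_74/l_73 = 229207/238763 = 0.959977; p₂ = l_77/l_73 = 213043/238763 = 0.892278.
P(both) = p₁ × p₂ = 0.959977 × 0.892278 = 0.856566.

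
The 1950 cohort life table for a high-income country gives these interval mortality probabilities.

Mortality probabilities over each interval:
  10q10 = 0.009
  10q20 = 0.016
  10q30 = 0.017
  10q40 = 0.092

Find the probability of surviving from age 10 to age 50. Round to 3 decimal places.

0.870

Survival from 10 to 50 is the product of surviving each interval: (1 − 0.009) × (1 − 0.016) × (1 − 0.017) × (1 − 0.092).
= 0.991 × 0.984 × 0.983 × 0.908 = 0.870378.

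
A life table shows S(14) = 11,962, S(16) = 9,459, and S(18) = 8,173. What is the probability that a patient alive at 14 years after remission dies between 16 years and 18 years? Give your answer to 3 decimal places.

This is the probability of reaching 16 but not 18, conditional on being alive at 14: (S(16) − S(18)) / S(14).
= (9,459 − 8,173) / 11,962 = 1,286 / 11,962 = 0.107507.

0.108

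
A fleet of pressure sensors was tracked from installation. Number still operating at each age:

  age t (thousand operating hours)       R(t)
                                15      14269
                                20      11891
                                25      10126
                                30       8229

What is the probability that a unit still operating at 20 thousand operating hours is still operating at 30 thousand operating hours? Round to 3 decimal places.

0.692

The conditional survival probability is R(30)/R(20) = 8229/11891 = 0.692036.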